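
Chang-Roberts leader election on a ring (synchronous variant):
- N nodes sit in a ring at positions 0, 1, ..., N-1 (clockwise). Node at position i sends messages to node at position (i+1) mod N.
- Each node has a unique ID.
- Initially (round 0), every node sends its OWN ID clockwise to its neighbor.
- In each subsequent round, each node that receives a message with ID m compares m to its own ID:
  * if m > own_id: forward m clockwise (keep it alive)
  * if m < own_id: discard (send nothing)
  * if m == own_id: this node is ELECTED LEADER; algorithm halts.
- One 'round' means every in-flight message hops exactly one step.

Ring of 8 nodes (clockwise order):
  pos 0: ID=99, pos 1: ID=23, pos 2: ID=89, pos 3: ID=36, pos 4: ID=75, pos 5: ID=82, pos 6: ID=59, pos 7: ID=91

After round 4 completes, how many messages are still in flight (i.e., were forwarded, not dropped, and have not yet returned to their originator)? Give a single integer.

Answer: 2

Derivation:
Round 1: pos1(id23) recv 99: fwd; pos2(id89) recv 23: drop; pos3(id36) recv 89: fwd; pos4(id75) recv 36: drop; pos5(id82) recv 75: drop; pos6(id59) recv 82: fwd; pos7(id91) recv 59: drop; pos0(id99) recv 91: drop
Round 2: pos2(id89) recv 99: fwd; pos4(id75) recv 89: fwd; pos7(id91) recv 82: drop
Round 3: pos3(id36) recv 99: fwd; pos5(id82) recv 89: fwd
Round 4: pos4(id75) recv 99: fwd; pos6(id59) recv 89: fwd
After round 4: 2 messages still in flight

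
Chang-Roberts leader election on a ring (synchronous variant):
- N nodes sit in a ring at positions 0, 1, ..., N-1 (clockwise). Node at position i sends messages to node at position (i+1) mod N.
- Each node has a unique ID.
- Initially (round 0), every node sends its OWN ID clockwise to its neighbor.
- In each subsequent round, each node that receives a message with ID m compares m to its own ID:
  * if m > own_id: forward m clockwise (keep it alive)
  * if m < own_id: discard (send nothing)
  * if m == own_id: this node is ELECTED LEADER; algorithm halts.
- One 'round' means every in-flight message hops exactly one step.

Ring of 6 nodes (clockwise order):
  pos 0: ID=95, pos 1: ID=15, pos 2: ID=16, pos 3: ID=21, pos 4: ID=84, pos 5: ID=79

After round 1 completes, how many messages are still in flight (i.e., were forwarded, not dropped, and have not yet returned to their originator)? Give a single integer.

Round 1: pos1(id15) recv 95: fwd; pos2(id16) recv 15: drop; pos3(id21) recv 16: drop; pos4(id84) recv 21: drop; pos5(id79) recv 84: fwd; pos0(id95) recv 79: drop
After round 1: 2 messages still in flight

Answer: 2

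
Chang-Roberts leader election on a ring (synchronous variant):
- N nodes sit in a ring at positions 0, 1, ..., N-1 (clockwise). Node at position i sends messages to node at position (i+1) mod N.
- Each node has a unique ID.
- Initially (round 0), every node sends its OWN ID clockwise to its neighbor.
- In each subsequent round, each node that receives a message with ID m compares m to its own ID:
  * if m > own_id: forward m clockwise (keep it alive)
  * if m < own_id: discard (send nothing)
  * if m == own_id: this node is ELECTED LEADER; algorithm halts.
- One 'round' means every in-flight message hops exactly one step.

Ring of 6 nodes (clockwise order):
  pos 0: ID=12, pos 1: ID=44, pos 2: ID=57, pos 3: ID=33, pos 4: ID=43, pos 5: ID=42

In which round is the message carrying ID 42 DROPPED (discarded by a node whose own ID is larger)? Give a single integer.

Round 1: pos1(id44) recv 12: drop; pos2(id57) recv 44: drop; pos3(id33) recv 57: fwd; pos4(id43) recv 33: drop; pos5(id42) recv 43: fwd; pos0(id12) recv 42: fwd
Round 2: pos4(id43) recv 57: fwd; pos0(id12) recv 43: fwd; pos1(id44) recv 42: drop
Round 3: pos5(id42) recv 57: fwd; pos1(id44) recv 43: drop
Round 4: pos0(id12) recv 57: fwd
Round 5: pos1(id44) recv 57: fwd
Round 6: pos2(id57) recv 57: ELECTED
Message ID 42 originates at pos 5; dropped at pos 1 in round 2

Answer: 2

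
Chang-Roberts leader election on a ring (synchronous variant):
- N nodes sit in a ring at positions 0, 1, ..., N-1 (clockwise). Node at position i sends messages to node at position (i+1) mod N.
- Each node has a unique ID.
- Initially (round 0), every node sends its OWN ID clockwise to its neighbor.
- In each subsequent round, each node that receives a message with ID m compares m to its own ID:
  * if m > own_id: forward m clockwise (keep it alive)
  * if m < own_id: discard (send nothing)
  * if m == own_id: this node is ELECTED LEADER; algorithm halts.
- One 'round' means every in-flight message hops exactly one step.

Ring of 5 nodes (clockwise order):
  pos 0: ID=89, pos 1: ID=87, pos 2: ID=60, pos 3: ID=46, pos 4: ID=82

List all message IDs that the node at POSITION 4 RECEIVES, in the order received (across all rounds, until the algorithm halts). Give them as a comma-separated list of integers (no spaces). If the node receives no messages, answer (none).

Answer: 46,60,87,89

Derivation:
Round 1: pos1(id87) recv 89: fwd; pos2(id60) recv 87: fwd; pos3(id46) recv 60: fwd; pos4(id82) recv 46: drop; pos0(id89) recv 82: drop
Round 2: pos2(id60) recv 89: fwd; pos3(id46) recv 87: fwd; pos4(id82) recv 60: drop
Round 3: pos3(id46) recv 89: fwd; pos4(id82) recv 87: fwd
Round 4: pos4(id82) recv 89: fwd; pos0(id89) recv 87: drop
Round 5: pos0(id89) recv 89: ELECTED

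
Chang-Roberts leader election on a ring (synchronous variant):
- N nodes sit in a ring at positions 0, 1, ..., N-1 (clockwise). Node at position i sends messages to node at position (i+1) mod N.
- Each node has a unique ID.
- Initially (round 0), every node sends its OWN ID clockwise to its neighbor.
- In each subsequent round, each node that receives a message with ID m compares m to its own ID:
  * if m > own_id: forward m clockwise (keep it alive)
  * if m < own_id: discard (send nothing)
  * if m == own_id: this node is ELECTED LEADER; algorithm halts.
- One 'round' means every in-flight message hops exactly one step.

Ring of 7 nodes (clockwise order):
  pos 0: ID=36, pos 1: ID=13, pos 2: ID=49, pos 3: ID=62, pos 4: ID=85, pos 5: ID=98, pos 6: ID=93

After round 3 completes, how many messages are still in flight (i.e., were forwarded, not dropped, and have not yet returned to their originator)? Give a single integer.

Answer: 2

Derivation:
Round 1: pos1(id13) recv 36: fwd; pos2(id49) recv 13: drop; pos3(id62) recv 49: drop; pos4(id85) recv 62: drop; pos5(id98) recv 85: drop; pos6(id93) recv 98: fwd; pos0(id36) recv 93: fwd
Round 2: pos2(id49) recv 36: drop; pos0(id36) recv 98: fwd; pos1(id13) recv 93: fwd
Round 3: pos1(id13) recv 98: fwd; pos2(id49) recv 93: fwd
After round 3: 2 messages still in flight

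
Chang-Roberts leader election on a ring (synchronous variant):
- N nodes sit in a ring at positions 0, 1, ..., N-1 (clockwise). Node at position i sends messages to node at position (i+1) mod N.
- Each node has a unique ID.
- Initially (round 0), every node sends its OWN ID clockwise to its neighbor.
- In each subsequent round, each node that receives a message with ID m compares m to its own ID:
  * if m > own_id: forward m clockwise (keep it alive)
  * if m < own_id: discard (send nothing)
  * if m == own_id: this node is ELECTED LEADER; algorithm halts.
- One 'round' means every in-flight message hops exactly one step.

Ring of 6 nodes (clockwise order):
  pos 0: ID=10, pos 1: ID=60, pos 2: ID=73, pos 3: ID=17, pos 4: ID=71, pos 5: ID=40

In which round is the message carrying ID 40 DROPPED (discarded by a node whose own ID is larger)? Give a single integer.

Answer: 2

Derivation:
Round 1: pos1(id60) recv 10: drop; pos2(id73) recv 60: drop; pos3(id17) recv 73: fwd; pos4(id71) recv 17: drop; pos5(id40) recv 71: fwd; pos0(id10) recv 40: fwd
Round 2: pos4(id71) recv 73: fwd; pos0(id10) recv 71: fwd; pos1(id60) recv 40: drop
Round 3: pos5(id40) recv 73: fwd; pos1(id60) recv 71: fwd
Round 4: pos0(id10) recv 73: fwd; pos2(id73) recv 71: drop
Round 5: pos1(id60) recv 73: fwd
Round 6: pos2(id73) recv 73: ELECTED
Message ID 40 originates at pos 5; dropped at pos 1 in round 2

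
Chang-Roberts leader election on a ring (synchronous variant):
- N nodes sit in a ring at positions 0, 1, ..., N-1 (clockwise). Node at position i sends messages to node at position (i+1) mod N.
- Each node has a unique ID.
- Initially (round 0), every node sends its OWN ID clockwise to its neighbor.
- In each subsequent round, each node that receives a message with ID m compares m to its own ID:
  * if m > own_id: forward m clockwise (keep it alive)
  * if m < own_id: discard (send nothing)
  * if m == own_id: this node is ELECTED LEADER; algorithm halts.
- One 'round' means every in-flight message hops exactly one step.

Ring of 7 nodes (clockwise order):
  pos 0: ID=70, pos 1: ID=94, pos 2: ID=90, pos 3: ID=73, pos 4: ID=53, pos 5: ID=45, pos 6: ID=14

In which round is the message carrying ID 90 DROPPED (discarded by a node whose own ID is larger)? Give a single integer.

Round 1: pos1(id94) recv 70: drop; pos2(id90) recv 94: fwd; pos3(id73) recv 90: fwd; pos4(id53) recv 73: fwd; pos5(id45) recv 53: fwd; pos6(id14) recv 45: fwd; pos0(id70) recv 14: drop
Round 2: pos3(id73) recv 94: fwd; pos4(id53) recv 90: fwd; pos5(id45) recv 73: fwd; pos6(id14) recv 53: fwd; pos0(id70) recv 45: drop
Round 3: pos4(id53) recv 94: fwd; pos5(id45) recv 90: fwd; pos6(id14) recv 73: fwd; pos0(id70) recv 53: drop
Round 4: pos5(id45) recv 94: fwd; pos6(id14) recv 90: fwd; pos0(id70) recv 73: fwd
Round 5: pos6(id14) recv 94: fwd; pos0(id70) recv 90: fwd; pos1(id94) recv 73: drop
Round 6: pos0(id70) recv 94: fwd; pos1(id94) recv 90: drop
Round 7: pos1(id94) recv 94: ELECTED
Message ID 90 originates at pos 2; dropped at pos 1 in round 6

Answer: 6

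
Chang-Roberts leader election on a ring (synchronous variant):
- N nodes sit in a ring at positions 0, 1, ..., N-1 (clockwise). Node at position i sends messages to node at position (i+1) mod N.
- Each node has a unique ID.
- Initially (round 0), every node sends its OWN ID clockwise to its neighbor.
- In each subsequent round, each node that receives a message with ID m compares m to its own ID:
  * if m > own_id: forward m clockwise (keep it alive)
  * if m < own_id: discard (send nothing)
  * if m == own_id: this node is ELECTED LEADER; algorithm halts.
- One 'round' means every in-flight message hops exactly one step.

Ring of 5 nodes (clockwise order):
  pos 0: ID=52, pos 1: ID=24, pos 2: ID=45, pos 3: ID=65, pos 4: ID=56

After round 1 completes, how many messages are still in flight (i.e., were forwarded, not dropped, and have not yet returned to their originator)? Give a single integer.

Answer: 3

Derivation:
Round 1: pos1(id24) recv 52: fwd; pos2(id45) recv 24: drop; pos3(id65) recv 45: drop; pos4(id56) recv 65: fwd; pos0(id52) recv 56: fwd
After round 1: 3 messages still in flight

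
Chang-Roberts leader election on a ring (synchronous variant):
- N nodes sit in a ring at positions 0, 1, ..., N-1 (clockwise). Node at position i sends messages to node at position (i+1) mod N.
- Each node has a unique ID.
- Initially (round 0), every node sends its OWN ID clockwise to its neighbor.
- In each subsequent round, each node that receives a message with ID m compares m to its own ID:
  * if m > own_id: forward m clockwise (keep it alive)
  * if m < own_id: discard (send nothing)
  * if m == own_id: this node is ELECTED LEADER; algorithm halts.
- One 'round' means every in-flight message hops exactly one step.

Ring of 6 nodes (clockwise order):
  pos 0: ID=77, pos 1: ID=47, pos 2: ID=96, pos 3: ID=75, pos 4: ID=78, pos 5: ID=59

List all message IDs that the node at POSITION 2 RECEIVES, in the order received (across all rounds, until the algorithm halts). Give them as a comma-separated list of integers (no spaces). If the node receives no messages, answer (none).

Answer: 47,77,78,96

Derivation:
Round 1: pos1(id47) recv 77: fwd; pos2(id96) recv 47: drop; pos3(id75) recv 96: fwd; pos4(id78) recv 75: drop; pos5(id59) recv 78: fwd; pos0(id77) recv 59: drop
Round 2: pos2(id96) recv 77: drop; pos4(id78) recv 96: fwd; pos0(id77) recv 78: fwd
Round 3: pos5(id59) recv 96: fwd; pos1(id47) recv 78: fwd
Round 4: pos0(id77) recv 96: fwd; pos2(id96) recv 78: drop
Round 5: pos1(id47) recv 96: fwd
Round 6: pos2(id96) recv 96: ELECTED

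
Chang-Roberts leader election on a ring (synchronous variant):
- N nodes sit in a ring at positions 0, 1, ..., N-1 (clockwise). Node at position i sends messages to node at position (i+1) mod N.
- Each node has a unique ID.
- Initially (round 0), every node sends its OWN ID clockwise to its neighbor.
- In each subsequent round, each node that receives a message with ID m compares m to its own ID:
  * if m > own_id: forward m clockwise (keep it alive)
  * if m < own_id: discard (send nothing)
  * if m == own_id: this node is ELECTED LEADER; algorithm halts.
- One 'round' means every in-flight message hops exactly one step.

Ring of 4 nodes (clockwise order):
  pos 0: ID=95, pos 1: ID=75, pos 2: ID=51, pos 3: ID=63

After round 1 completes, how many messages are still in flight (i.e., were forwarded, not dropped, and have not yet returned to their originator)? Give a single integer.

Answer: 2

Derivation:
Round 1: pos1(id75) recv 95: fwd; pos2(id51) recv 75: fwd; pos3(id63) recv 51: drop; pos0(id95) recv 63: drop
After round 1: 2 messages still in flight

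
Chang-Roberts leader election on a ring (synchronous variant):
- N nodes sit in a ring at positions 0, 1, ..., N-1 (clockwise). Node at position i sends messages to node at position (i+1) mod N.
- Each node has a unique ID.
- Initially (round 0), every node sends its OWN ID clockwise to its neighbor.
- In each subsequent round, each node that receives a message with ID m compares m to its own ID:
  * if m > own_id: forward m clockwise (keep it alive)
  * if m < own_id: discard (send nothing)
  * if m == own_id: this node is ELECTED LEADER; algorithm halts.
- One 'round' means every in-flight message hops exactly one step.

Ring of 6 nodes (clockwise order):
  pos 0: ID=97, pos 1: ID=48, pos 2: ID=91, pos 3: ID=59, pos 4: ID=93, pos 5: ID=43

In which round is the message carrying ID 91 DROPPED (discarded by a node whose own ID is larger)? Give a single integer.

Answer: 2

Derivation:
Round 1: pos1(id48) recv 97: fwd; pos2(id91) recv 48: drop; pos3(id59) recv 91: fwd; pos4(id93) recv 59: drop; pos5(id43) recv 93: fwd; pos0(id97) recv 43: drop
Round 2: pos2(id91) recv 97: fwd; pos4(id93) recv 91: drop; pos0(id97) recv 93: drop
Round 3: pos3(id59) recv 97: fwd
Round 4: pos4(id93) recv 97: fwd
Round 5: pos5(id43) recv 97: fwd
Round 6: pos0(id97) recv 97: ELECTED
Message ID 91 originates at pos 2; dropped at pos 4 in round 2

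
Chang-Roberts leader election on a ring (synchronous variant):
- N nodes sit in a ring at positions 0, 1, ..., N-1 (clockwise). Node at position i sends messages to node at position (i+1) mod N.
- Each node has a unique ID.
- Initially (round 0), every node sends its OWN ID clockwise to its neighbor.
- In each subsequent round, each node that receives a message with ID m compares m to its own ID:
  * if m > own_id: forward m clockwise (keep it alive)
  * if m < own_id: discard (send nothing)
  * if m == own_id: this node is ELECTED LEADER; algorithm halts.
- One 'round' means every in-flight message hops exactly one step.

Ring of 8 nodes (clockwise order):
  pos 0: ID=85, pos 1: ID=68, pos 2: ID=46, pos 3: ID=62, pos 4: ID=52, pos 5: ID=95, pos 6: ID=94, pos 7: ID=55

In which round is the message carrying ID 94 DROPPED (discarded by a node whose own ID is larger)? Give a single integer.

Round 1: pos1(id68) recv 85: fwd; pos2(id46) recv 68: fwd; pos3(id62) recv 46: drop; pos4(id52) recv 62: fwd; pos5(id95) recv 52: drop; pos6(id94) recv 95: fwd; pos7(id55) recv 94: fwd; pos0(id85) recv 55: drop
Round 2: pos2(id46) recv 85: fwd; pos3(id62) recv 68: fwd; pos5(id95) recv 62: drop; pos7(id55) recv 95: fwd; pos0(id85) recv 94: fwd
Round 3: pos3(id62) recv 85: fwd; pos4(id52) recv 68: fwd; pos0(id85) recv 95: fwd; pos1(id68) recv 94: fwd
Round 4: pos4(id52) recv 85: fwd; pos5(id95) recv 68: drop; pos1(id68) recv 95: fwd; pos2(id46) recv 94: fwd
Round 5: pos5(id95) recv 85: drop; pos2(id46) recv 95: fwd; pos3(id62) recv 94: fwd
Round 6: pos3(id62) recv 95: fwd; pos4(id52) recv 94: fwd
Round 7: pos4(id52) recv 95: fwd; pos5(id95) recv 94: drop
Round 8: pos5(id95) recv 95: ELECTED
Message ID 94 originates at pos 6; dropped at pos 5 in round 7

Answer: 7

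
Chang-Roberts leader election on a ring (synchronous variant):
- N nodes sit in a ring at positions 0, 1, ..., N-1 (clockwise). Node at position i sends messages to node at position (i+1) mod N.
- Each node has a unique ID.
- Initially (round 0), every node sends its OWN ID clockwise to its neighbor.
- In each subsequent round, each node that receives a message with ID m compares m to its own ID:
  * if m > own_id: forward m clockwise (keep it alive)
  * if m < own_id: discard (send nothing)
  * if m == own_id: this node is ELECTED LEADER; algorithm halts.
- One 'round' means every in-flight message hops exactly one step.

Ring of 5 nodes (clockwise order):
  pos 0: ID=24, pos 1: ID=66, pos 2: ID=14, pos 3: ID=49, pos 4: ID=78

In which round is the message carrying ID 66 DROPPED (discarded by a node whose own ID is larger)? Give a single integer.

Round 1: pos1(id66) recv 24: drop; pos2(id14) recv 66: fwd; pos3(id49) recv 14: drop; pos4(id78) recv 49: drop; pos0(id24) recv 78: fwd
Round 2: pos3(id49) recv 66: fwd; pos1(id66) recv 78: fwd
Round 3: pos4(id78) recv 66: drop; pos2(id14) recv 78: fwd
Round 4: pos3(id49) recv 78: fwd
Round 5: pos4(id78) recv 78: ELECTED
Message ID 66 originates at pos 1; dropped at pos 4 in round 3

Answer: 3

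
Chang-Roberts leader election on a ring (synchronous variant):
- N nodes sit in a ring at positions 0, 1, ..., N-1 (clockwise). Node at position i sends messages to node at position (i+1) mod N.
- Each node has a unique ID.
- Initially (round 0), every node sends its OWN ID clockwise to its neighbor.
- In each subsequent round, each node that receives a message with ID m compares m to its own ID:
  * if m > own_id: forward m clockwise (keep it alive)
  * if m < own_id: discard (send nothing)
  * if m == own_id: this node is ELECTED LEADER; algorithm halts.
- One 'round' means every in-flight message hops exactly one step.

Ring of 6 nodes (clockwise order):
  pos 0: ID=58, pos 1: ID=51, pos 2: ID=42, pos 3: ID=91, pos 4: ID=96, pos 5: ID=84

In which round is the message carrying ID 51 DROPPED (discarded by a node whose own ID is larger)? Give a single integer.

Round 1: pos1(id51) recv 58: fwd; pos2(id42) recv 51: fwd; pos3(id91) recv 42: drop; pos4(id96) recv 91: drop; pos5(id84) recv 96: fwd; pos0(id58) recv 84: fwd
Round 2: pos2(id42) recv 58: fwd; pos3(id91) recv 51: drop; pos0(id58) recv 96: fwd; pos1(id51) recv 84: fwd
Round 3: pos3(id91) recv 58: drop; pos1(id51) recv 96: fwd; pos2(id42) recv 84: fwd
Round 4: pos2(id42) recv 96: fwd; pos3(id91) recv 84: drop
Round 5: pos3(id91) recv 96: fwd
Round 6: pos4(id96) recv 96: ELECTED
Message ID 51 originates at pos 1; dropped at pos 3 in round 2

Answer: 2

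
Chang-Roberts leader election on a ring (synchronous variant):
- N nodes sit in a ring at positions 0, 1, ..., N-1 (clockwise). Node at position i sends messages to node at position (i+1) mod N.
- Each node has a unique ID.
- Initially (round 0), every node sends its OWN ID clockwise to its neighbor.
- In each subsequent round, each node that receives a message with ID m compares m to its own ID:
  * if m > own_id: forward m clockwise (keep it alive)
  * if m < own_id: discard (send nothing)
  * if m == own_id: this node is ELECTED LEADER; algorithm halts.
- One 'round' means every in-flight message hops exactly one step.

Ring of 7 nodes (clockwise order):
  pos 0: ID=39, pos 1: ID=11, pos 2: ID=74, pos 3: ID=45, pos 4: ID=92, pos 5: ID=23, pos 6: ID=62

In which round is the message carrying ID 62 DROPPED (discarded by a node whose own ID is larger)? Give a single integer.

Round 1: pos1(id11) recv 39: fwd; pos2(id74) recv 11: drop; pos3(id45) recv 74: fwd; pos4(id92) recv 45: drop; pos5(id23) recv 92: fwd; pos6(id62) recv 23: drop; pos0(id39) recv 62: fwd
Round 2: pos2(id74) recv 39: drop; pos4(id92) recv 74: drop; pos6(id62) recv 92: fwd; pos1(id11) recv 62: fwd
Round 3: pos0(id39) recv 92: fwd; pos2(id74) recv 62: drop
Round 4: pos1(id11) recv 92: fwd
Round 5: pos2(id74) recv 92: fwd
Round 6: pos3(id45) recv 92: fwd
Round 7: pos4(id92) recv 92: ELECTED
Message ID 62 originates at pos 6; dropped at pos 2 in round 3

Answer: 3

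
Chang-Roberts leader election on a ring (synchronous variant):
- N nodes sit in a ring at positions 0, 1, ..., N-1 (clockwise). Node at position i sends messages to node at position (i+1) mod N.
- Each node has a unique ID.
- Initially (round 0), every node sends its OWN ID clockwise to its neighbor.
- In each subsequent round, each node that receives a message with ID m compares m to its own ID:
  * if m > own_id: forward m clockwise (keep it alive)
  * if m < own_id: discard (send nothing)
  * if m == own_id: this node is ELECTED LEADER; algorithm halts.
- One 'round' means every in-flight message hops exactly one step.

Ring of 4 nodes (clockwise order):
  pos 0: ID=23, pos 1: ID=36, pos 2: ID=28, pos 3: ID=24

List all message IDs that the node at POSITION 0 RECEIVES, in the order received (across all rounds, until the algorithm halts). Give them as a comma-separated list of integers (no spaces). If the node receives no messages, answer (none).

Answer: 24,28,36

Derivation:
Round 1: pos1(id36) recv 23: drop; pos2(id28) recv 36: fwd; pos3(id24) recv 28: fwd; pos0(id23) recv 24: fwd
Round 2: pos3(id24) recv 36: fwd; pos0(id23) recv 28: fwd; pos1(id36) recv 24: drop
Round 3: pos0(id23) recv 36: fwd; pos1(id36) recv 28: drop
Round 4: pos1(id36) recv 36: ELECTED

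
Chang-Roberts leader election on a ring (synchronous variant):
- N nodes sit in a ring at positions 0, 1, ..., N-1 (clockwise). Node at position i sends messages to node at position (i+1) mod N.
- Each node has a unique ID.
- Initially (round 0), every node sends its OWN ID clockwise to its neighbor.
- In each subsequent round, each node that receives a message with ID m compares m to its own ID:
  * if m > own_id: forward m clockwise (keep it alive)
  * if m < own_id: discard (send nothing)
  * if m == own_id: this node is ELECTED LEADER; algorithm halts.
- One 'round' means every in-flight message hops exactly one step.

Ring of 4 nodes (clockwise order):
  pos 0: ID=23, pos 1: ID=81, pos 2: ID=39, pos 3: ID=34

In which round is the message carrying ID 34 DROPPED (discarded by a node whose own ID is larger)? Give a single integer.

Answer: 2

Derivation:
Round 1: pos1(id81) recv 23: drop; pos2(id39) recv 81: fwd; pos3(id34) recv 39: fwd; pos0(id23) recv 34: fwd
Round 2: pos3(id34) recv 81: fwd; pos0(id23) recv 39: fwd; pos1(id81) recv 34: drop
Round 3: pos0(id23) recv 81: fwd; pos1(id81) recv 39: drop
Round 4: pos1(id81) recv 81: ELECTED
Message ID 34 originates at pos 3; dropped at pos 1 in round 2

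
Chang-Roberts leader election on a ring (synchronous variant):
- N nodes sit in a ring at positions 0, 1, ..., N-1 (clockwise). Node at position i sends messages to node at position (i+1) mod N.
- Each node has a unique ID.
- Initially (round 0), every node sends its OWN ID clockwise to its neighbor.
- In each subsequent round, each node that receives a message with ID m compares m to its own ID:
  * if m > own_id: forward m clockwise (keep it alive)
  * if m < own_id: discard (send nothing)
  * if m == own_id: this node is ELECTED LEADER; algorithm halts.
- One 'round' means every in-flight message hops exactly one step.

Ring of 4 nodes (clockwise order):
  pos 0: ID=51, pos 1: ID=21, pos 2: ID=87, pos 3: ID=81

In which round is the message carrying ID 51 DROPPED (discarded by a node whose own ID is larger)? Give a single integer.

Round 1: pos1(id21) recv 51: fwd; pos2(id87) recv 21: drop; pos3(id81) recv 87: fwd; pos0(id51) recv 81: fwd
Round 2: pos2(id87) recv 51: drop; pos0(id51) recv 87: fwd; pos1(id21) recv 81: fwd
Round 3: pos1(id21) recv 87: fwd; pos2(id87) recv 81: drop
Round 4: pos2(id87) recv 87: ELECTED
Message ID 51 originates at pos 0; dropped at pos 2 in round 2

Answer: 2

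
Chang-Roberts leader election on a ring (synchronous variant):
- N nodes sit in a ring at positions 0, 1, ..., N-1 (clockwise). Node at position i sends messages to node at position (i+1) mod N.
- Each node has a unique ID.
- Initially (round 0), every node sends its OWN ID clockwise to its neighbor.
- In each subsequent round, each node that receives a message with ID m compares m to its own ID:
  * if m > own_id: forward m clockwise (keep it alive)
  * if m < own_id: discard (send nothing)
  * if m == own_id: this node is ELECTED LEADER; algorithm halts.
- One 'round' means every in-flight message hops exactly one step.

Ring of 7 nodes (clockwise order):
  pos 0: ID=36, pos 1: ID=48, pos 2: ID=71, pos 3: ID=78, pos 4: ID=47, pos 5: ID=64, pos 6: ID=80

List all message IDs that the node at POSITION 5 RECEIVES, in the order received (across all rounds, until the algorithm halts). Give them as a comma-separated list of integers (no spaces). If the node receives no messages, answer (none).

Answer: 47,78,80

Derivation:
Round 1: pos1(id48) recv 36: drop; pos2(id71) recv 48: drop; pos3(id78) recv 71: drop; pos4(id47) recv 78: fwd; pos5(id64) recv 47: drop; pos6(id80) recv 64: drop; pos0(id36) recv 80: fwd
Round 2: pos5(id64) recv 78: fwd; pos1(id48) recv 80: fwd
Round 3: pos6(id80) recv 78: drop; pos2(id71) recv 80: fwd
Round 4: pos3(id78) recv 80: fwd
Round 5: pos4(id47) recv 80: fwd
Round 6: pos5(id64) recv 80: fwd
Round 7: pos6(id80) recv 80: ELECTED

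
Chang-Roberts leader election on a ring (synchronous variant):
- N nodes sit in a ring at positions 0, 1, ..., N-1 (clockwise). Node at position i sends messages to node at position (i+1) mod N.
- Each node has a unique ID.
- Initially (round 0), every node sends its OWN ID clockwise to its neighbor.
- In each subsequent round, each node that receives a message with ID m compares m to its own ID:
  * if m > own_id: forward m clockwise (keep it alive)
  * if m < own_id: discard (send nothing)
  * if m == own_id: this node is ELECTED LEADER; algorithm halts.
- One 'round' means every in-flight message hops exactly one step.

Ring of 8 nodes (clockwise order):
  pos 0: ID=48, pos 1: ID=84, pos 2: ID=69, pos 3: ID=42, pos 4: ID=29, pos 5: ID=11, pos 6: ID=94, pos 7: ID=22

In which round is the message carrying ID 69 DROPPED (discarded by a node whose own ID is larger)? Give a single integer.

Answer: 4

Derivation:
Round 1: pos1(id84) recv 48: drop; pos2(id69) recv 84: fwd; pos3(id42) recv 69: fwd; pos4(id29) recv 42: fwd; pos5(id11) recv 29: fwd; pos6(id94) recv 11: drop; pos7(id22) recv 94: fwd; pos0(id48) recv 22: drop
Round 2: pos3(id42) recv 84: fwd; pos4(id29) recv 69: fwd; pos5(id11) recv 42: fwd; pos6(id94) recv 29: drop; pos0(id48) recv 94: fwd
Round 3: pos4(id29) recv 84: fwd; pos5(id11) recv 69: fwd; pos6(id94) recv 42: drop; pos1(id84) recv 94: fwd
Round 4: pos5(id11) recv 84: fwd; pos6(id94) recv 69: drop; pos2(id69) recv 94: fwd
Round 5: pos6(id94) recv 84: drop; pos3(id42) recv 94: fwd
Round 6: pos4(id29) recv 94: fwd
Round 7: pos5(id11) recv 94: fwd
Round 8: pos6(id94) recv 94: ELECTED
Message ID 69 originates at pos 2; dropped at pos 6 in round 4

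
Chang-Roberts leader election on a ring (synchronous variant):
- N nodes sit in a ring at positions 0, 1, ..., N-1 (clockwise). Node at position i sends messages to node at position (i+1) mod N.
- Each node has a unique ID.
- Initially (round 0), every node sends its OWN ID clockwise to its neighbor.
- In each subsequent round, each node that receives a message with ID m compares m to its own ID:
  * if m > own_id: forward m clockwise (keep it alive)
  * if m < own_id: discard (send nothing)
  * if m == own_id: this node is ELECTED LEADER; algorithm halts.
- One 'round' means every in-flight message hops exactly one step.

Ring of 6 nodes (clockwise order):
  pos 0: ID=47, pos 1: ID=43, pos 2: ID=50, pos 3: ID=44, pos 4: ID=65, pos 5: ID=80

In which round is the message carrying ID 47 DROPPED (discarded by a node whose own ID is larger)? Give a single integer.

Round 1: pos1(id43) recv 47: fwd; pos2(id50) recv 43: drop; pos3(id44) recv 50: fwd; pos4(id65) recv 44: drop; pos5(id80) recv 65: drop; pos0(id47) recv 80: fwd
Round 2: pos2(id50) recv 47: drop; pos4(id65) recv 50: drop; pos1(id43) recv 80: fwd
Round 3: pos2(id50) recv 80: fwd
Round 4: pos3(id44) recv 80: fwd
Round 5: pos4(id65) recv 80: fwd
Round 6: pos5(id80) recv 80: ELECTED
Message ID 47 originates at pos 0; dropped at pos 2 in round 2

Answer: 2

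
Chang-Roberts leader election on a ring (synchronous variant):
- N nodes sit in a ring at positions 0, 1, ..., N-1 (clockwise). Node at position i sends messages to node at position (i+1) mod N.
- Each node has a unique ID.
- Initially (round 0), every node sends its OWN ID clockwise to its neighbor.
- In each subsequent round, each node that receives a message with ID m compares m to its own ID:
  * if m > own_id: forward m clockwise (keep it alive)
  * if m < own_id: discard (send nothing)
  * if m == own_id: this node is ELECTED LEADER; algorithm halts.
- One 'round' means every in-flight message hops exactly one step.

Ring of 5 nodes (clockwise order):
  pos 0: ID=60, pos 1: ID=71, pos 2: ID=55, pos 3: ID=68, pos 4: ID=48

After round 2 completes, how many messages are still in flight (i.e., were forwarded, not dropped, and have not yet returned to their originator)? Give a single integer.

Answer: 2

Derivation:
Round 1: pos1(id71) recv 60: drop; pos2(id55) recv 71: fwd; pos3(id68) recv 55: drop; pos4(id48) recv 68: fwd; pos0(id60) recv 48: drop
Round 2: pos3(id68) recv 71: fwd; pos0(id60) recv 68: fwd
After round 2: 2 messages still in flight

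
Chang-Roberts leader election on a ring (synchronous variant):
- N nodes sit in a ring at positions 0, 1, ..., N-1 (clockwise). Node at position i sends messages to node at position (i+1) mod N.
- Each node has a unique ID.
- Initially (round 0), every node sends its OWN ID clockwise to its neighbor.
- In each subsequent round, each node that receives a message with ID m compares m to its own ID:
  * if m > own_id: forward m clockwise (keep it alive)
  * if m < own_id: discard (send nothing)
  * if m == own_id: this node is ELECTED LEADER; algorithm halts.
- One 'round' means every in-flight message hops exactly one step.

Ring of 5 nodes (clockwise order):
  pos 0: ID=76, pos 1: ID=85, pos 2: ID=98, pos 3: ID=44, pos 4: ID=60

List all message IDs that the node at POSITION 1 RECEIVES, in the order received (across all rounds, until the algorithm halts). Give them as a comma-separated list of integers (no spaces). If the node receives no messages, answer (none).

Round 1: pos1(id85) recv 76: drop; pos2(id98) recv 85: drop; pos3(id44) recv 98: fwd; pos4(id60) recv 44: drop; pos0(id76) recv 60: drop
Round 2: pos4(id60) recv 98: fwd
Round 3: pos0(id76) recv 98: fwd
Round 4: pos1(id85) recv 98: fwd
Round 5: pos2(id98) recv 98: ELECTED

Answer: 76,98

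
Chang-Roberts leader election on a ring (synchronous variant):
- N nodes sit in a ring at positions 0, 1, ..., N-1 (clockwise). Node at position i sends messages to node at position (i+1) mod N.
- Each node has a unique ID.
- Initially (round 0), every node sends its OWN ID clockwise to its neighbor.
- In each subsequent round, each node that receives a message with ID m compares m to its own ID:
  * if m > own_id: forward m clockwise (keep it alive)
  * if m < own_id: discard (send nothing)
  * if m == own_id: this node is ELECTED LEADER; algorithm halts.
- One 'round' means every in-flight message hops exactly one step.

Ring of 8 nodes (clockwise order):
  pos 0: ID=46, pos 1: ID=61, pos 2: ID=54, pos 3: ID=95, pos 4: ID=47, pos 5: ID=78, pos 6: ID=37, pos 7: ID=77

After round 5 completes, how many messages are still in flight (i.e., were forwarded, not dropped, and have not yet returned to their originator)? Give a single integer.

Round 1: pos1(id61) recv 46: drop; pos2(id54) recv 61: fwd; pos3(id95) recv 54: drop; pos4(id47) recv 95: fwd; pos5(id78) recv 47: drop; pos6(id37) recv 78: fwd; pos7(id77) recv 37: drop; pos0(id46) recv 77: fwd
Round 2: pos3(id95) recv 61: drop; pos5(id78) recv 95: fwd; pos7(id77) recv 78: fwd; pos1(id61) recv 77: fwd
Round 3: pos6(id37) recv 95: fwd; pos0(id46) recv 78: fwd; pos2(id54) recv 77: fwd
Round 4: pos7(id77) recv 95: fwd; pos1(id61) recv 78: fwd; pos3(id95) recv 77: drop
Round 5: pos0(id46) recv 95: fwd; pos2(id54) recv 78: fwd
After round 5: 2 messages still in flight

Answer: 2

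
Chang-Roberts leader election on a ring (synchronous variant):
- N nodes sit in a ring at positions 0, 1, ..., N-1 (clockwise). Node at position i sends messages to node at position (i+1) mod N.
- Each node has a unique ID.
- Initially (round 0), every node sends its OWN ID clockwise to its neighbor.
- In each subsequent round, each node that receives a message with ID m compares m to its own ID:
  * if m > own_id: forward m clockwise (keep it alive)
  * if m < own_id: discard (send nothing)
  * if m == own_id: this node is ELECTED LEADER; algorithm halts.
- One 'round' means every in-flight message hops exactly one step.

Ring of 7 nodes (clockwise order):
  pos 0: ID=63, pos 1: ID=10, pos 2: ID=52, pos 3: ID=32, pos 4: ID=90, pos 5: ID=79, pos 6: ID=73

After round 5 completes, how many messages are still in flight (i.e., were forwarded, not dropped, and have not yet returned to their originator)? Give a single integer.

Round 1: pos1(id10) recv 63: fwd; pos2(id52) recv 10: drop; pos3(id32) recv 52: fwd; pos4(id90) recv 32: drop; pos5(id79) recv 90: fwd; pos6(id73) recv 79: fwd; pos0(id63) recv 73: fwd
Round 2: pos2(id52) recv 63: fwd; pos4(id90) recv 52: drop; pos6(id73) recv 90: fwd; pos0(id63) recv 79: fwd; pos1(id10) recv 73: fwd
Round 3: pos3(id32) recv 63: fwd; pos0(id63) recv 90: fwd; pos1(id10) recv 79: fwd; pos2(id52) recv 73: fwd
Round 4: pos4(id90) recv 63: drop; pos1(id10) recv 90: fwd; pos2(id52) recv 79: fwd; pos3(id32) recv 73: fwd
Round 5: pos2(id52) recv 90: fwd; pos3(id32) recv 79: fwd; pos4(id90) recv 73: drop
After round 5: 2 messages still in flight

Answer: 2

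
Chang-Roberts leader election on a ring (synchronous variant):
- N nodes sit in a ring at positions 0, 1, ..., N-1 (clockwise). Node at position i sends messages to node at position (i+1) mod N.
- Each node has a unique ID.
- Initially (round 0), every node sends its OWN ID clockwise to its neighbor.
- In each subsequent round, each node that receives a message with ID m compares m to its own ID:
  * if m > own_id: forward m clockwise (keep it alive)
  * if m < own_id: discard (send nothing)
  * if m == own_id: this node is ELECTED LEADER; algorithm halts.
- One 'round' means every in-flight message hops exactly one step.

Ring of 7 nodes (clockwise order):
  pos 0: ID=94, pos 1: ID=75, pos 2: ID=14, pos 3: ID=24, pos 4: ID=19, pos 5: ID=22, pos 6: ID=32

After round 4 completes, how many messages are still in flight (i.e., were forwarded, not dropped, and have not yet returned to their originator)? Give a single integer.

Round 1: pos1(id75) recv 94: fwd; pos2(id14) recv 75: fwd; pos3(id24) recv 14: drop; pos4(id19) recv 24: fwd; pos5(id22) recv 19: drop; pos6(id32) recv 22: drop; pos0(id94) recv 32: drop
Round 2: pos2(id14) recv 94: fwd; pos3(id24) recv 75: fwd; pos5(id22) recv 24: fwd
Round 3: pos3(id24) recv 94: fwd; pos4(id19) recv 75: fwd; pos6(id32) recv 24: drop
Round 4: pos4(id19) recv 94: fwd; pos5(id22) recv 75: fwd
After round 4: 2 messages still in flight

Answer: 2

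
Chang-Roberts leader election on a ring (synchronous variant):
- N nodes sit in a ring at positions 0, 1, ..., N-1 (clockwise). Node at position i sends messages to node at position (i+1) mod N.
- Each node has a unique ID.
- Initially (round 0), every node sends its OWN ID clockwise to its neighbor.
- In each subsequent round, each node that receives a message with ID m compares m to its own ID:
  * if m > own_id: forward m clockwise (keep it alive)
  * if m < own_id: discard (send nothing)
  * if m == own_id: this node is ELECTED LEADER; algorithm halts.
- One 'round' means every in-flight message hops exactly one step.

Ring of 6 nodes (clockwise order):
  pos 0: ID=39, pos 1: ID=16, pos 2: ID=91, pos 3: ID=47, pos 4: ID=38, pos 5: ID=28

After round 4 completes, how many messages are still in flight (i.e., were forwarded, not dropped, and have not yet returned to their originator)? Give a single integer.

Round 1: pos1(id16) recv 39: fwd; pos2(id91) recv 16: drop; pos3(id47) recv 91: fwd; pos4(id38) recv 47: fwd; pos5(id28) recv 38: fwd; pos0(id39) recv 28: drop
Round 2: pos2(id91) recv 39: drop; pos4(id38) recv 91: fwd; pos5(id28) recv 47: fwd; pos0(id39) recv 38: drop
Round 3: pos5(id28) recv 91: fwd; pos0(id39) recv 47: fwd
Round 4: pos0(id39) recv 91: fwd; pos1(id16) recv 47: fwd
After round 4: 2 messages still in flight

Answer: 2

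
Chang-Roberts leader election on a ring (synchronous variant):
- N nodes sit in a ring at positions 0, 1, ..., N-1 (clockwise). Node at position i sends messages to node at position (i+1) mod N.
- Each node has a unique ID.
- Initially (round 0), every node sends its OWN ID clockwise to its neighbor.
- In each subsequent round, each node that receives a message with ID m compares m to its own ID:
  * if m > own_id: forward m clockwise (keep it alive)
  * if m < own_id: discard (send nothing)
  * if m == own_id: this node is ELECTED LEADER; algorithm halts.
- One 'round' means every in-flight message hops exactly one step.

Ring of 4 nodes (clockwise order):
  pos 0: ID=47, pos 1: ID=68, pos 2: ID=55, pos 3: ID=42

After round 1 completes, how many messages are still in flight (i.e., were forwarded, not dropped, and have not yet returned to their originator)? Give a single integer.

Answer: 2

Derivation:
Round 1: pos1(id68) recv 47: drop; pos2(id55) recv 68: fwd; pos3(id42) recv 55: fwd; pos0(id47) recv 42: drop
After round 1: 2 messages still in flight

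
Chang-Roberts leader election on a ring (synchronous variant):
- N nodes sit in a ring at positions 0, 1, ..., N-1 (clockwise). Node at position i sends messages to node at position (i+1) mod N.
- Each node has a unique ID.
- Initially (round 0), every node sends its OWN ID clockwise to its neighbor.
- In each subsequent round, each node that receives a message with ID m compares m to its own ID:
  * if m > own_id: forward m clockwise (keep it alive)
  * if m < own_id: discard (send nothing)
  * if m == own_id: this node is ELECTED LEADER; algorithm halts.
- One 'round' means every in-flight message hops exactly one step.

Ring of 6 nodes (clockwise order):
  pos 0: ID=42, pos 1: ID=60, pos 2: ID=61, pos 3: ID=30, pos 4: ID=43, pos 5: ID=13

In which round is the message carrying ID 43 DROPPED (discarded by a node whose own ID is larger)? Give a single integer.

Round 1: pos1(id60) recv 42: drop; pos2(id61) recv 60: drop; pos3(id30) recv 61: fwd; pos4(id43) recv 30: drop; pos5(id13) recv 43: fwd; pos0(id42) recv 13: drop
Round 2: pos4(id43) recv 61: fwd; pos0(id42) recv 43: fwd
Round 3: pos5(id13) recv 61: fwd; pos1(id60) recv 43: drop
Round 4: pos0(id42) recv 61: fwd
Round 5: pos1(id60) recv 61: fwd
Round 6: pos2(id61) recv 61: ELECTED
Message ID 43 originates at pos 4; dropped at pos 1 in round 3

Answer: 3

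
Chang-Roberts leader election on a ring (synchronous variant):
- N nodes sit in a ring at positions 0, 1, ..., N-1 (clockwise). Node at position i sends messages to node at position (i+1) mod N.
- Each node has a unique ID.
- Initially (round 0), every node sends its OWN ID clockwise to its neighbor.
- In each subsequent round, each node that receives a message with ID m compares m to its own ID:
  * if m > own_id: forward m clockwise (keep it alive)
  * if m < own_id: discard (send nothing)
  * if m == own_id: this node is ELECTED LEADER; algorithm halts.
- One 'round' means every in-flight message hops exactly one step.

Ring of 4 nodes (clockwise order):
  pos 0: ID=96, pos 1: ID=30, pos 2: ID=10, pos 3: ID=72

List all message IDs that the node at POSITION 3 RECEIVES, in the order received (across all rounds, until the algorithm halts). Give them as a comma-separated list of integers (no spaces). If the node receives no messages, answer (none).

Answer: 10,30,96

Derivation:
Round 1: pos1(id30) recv 96: fwd; pos2(id10) recv 30: fwd; pos3(id72) recv 10: drop; pos0(id96) recv 72: drop
Round 2: pos2(id10) recv 96: fwd; pos3(id72) recv 30: drop
Round 3: pos3(id72) recv 96: fwd
Round 4: pos0(id96) recv 96: ELECTED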